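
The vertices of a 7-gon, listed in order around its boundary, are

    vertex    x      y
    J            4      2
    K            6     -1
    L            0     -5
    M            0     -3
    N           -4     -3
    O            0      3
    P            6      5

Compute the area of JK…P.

Apply the shoelace formula: 2A = Σ (x_i·y_{i+1} − x_{i+1}·y_i), indices taken mod 7.
J→K: (4)(-1) − (6)(2) = -16
K→L: (6)(-5) − (0)(-1) = -30
L→M: (0)(-3) − (0)(-5) = 0
M→N: (0)(-3) − (-4)(-3) = -12
N→O: (-4)(3) − (0)(-3) = -12
O→P: (0)(5) − (6)(3) = -18
P→J: (6)(2) − (4)(5) = -8
Σ = -96
Area = |Σ|/2 = 48.

48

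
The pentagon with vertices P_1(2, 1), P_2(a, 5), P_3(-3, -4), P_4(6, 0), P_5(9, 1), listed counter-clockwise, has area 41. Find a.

Write out the shoelace sum; only the two edges meeting at P_2 involve a:
2·Area = [(2·5 − a·1) + (a·(-4) − (-3)·5)] + 37
       = -5·a + 62 = 82
⇒ a = -4.

-4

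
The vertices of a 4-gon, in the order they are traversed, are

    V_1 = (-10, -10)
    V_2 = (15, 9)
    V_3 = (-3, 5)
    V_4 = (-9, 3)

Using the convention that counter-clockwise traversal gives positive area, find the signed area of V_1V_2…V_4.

V_1→V_2: (-10)(9) − (15)(-10) = 60
V_2→V_3: (15)(5) − (-3)(9) = 102
V_3→V_4: (-3)(3) − (-9)(5) = 36
V_4→V_1: (-9)(-10) − (-10)(3) = 120
Σ = 318
Signed area = Σ/2 = 159 (positive ⇒ counter-clockwise traversal).

159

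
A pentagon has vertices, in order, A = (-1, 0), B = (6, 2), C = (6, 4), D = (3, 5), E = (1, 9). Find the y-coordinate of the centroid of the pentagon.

Apply the shoelace formula. First the cross-terms c_i = x_i·y_{i+1} − x_{i+1}·y_i:
  -2, 12, 18, 22, 9  ⇒  2A = 59, A = 29.5.
Then Σ (y_i + y_{i+1})·c_i = 619, so ȳ = 619 / (6·29.5) = 619/177.

619/177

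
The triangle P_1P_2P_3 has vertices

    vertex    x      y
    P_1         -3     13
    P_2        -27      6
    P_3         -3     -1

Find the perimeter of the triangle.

64

|P_1P_2| = √((-24)² + (-7)²) = √625 = 25
|P_2P_3| = √((24)² + (-7)²) = √625 = 25
|P_3P_1| = √((0)² + (14)²) = √196 = 14
Perimeter = 25 + 25 + 14 = 64.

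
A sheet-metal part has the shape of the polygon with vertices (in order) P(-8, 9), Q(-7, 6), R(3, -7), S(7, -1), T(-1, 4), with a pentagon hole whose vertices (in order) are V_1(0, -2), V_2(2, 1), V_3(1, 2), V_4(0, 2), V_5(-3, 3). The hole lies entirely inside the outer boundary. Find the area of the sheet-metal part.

60.5

Outer boundary:
Apply the shoelace (surveyor's) formula: 2A = Σ (x_i·y_{i+1} − x_{i+1}·y_i), indices taken mod 5.
P→Q: (-8)(6) − (-7)(9) = 15
Q→R: (-7)(-7) − (3)(6) = 31
R→S: (3)(-1) − (7)(-7) = 46
S→T: (7)(4) − (-1)(-1) = 27
T→P: (-1)(9) − (-8)(4) = 23
Σ = 142
Area = |Σ|/2 = 71.
Hole:
Σ = (4) + (3) + (2) + (6) + (6) = 21
Area = |Σ|/2 = 10.5.
Net area = 71 − 10.5 = 60.5.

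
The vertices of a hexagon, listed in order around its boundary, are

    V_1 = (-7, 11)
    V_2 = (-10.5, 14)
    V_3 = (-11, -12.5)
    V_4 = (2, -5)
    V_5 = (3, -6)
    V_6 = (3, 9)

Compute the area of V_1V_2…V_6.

263.375

Cross-terms: 17.5, 285.25, 80, 3, 45, 96  ⇒  Σ = 526.75
Area = |Σ|/2 = 263.375.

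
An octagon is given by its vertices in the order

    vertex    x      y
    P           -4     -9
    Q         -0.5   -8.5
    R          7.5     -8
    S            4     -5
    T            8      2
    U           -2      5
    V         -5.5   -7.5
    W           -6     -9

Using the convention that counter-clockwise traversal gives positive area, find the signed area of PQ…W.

Apply Gauss's area formula: 2A = Σ (x_i·y_{i+1} − x_{i+1}·y_i), indices taken mod 8.
Σ = (29.5) + (67.75) + (-5.5) + (48) + (44) + (42.5) + (4.5) + (18) = 248.75
Signed area = Σ/2 = 124.375 (positive ⇒ counter-clockwise traversal).

124.375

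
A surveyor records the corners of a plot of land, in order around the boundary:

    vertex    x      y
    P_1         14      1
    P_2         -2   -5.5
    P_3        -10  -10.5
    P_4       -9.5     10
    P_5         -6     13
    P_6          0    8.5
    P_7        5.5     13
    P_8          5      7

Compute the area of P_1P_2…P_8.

294.75

Σ = (-75) + (-34) + (-199.75) + (-63.5) + (-51) + (-46.75) + (-26.5) + (-93) = -589.5
Area = |Σ|/2 = 294.75.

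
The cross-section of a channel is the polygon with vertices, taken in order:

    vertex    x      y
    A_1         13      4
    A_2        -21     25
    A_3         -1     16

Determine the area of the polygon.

57

Cross-terms: 409, -311, -212  ⇒  Σ = -114
Area = |Σ|/2 = 57.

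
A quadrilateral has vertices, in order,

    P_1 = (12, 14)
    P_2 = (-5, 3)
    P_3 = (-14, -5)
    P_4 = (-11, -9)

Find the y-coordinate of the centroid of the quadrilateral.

Apply the shoelace (surveyor's) formula. First the cross-terms c_i = x_i·y_{i+1} − x_{i+1}·y_i:
  106, 67, 71, -46  ⇒  2A = 198, A = 99.
Then Σ (y_i + y_{i+1})·c_i = 444, so ȳ = 444 / (6·99) = 74/99.

74/99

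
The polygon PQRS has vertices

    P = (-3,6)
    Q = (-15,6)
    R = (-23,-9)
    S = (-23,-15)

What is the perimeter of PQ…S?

64

|PQ| = √((-12)² + (0)²) = √144 = 12
|QR| = √((-8)² + (-15)²) = √289 = 17
|RS| = √((0)² + (-6)²) = √36 = 6
|SP| = √((20)² + (21)²) = √841 = 29
Perimeter = 12 + 17 + 6 + 29 = 64.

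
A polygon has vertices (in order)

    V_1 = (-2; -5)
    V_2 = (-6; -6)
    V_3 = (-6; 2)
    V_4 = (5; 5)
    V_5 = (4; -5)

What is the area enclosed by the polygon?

Apply Gauss's area formula: 2A = Σ (x_i·y_{i+1} − x_{i+1}·y_i), indices taken mod 5.
Σ = (-18) + (-48) + (-40) + (-45) + (-30) = -181
Area = |Σ|/2 = 90.5.

90.5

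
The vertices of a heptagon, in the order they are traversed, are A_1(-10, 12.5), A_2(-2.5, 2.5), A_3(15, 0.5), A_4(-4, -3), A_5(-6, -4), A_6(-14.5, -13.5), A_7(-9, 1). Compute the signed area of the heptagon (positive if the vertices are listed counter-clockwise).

-146.5

A_1→A_2: (-10)(2.5) − (-2.5)(12.5) = 6.25
A_2→A_3: (-2.5)(0.5) − (15)(2.5) = -38.75
A_3→A_4: (15)(-3) − (-4)(0.5) = -43
A_4→A_5: (-4)(-4) − (-6)(-3) = -2
A_5→A_6: (-6)(-13.5) − (-14.5)(-4) = 23
A_6→A_7: (-14.5)(1) − (-9)(-13.5) = -136
A_7→A_1: (-9)(12.5) − (-10)(1) = -102.5
Σ = -293
Signed area = Σ/2 = -146.5 (negative ⇒ clockwise traversal).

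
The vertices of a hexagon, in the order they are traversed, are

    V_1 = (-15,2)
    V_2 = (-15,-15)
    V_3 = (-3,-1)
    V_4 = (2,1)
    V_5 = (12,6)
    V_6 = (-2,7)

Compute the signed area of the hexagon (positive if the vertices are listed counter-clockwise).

210.5

Σ = (255) + (-30) + (-1) + (0) + (96) + (101) = 421
Signed area = Σ/2 = 210.5 (positive ⇒ counter-clockwise traversal).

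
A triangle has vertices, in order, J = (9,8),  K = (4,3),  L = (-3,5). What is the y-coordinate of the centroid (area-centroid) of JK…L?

Apply the shoelace formula. First the cross-terms c_i = x_i·y_{i+1} − x_{i+1}·y_i:
  -5, 29, -69  ⇒  2A = -45, A = -22.5.
Then Σ (y_i + y_{i+1})·c_i = -720, so ȳ = -720 / (6·(-22.5)) = 16/3.

16/3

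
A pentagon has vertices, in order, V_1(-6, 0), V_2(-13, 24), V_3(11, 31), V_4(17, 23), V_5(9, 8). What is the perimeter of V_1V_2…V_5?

|V_1V_2| = √((-7)² + (24)²) = √625 = 25
|V_2V_3| = √((24)² + (7)²) = √625 = 25
|V_3V_4| = √((6)² + (-8)²) = √100 = 10
|V_4V_5| = √((-8)² + (-15)²) = √289 = 17
|V_5V_1| = √((-15)² + (-8)²) = √289 = 17
Perimeter = 25 + 25 + 10 + 17 + 17 = 94.

94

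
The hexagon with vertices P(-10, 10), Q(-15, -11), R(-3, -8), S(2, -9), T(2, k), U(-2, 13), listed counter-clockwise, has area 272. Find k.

Write out the shoelace sum; only the two edges meeting at T involve k:
2·Area = [(2·k − 2·(-9)) + (2·13 − (-2)·k)] + 500
       = 4·k + 544 = 544
⇒ k = 0.

0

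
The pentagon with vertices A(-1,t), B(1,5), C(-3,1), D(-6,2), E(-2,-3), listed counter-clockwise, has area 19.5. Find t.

The doubled signed area Σ (x_i y_{i+1} − x_{i+1} y_i) is linear in t.
With t=0 it equals 30; the coefficient of t is -3 (from the two edges through A).
So -3·t + 30 = 2·19.5 = 39 ⇒ t = -3.

-3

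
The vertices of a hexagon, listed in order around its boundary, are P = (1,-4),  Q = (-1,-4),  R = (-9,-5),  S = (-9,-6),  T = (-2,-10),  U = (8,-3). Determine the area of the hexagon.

52.5

Apply the surveyor's formula: 2A = Σ (x_i·y_{i+1} − x_{i+1}·y_i), indices taken mod 6.
Σ = (-8) + (-31) + (9) + (78) + (86) + (-29) = 105
Area = |Σ|/2 = 52.5.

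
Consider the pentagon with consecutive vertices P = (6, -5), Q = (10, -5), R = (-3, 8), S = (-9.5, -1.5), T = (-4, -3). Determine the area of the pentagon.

113

Apply the shoelace (surveyor's) formula: 2A = Σ (x_i·y_{i+1} − x_{i+1}·y_i), indices taken mod 5.
Σ = (20) + (65) + (80.5) + (22.5) + (38) = 226
Area = |Σ|/2 = 113.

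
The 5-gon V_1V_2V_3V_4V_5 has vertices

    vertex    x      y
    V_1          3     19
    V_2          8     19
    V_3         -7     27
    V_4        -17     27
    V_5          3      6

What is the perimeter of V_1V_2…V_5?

|V_1V_2| = √((5)² + (0)²) = √25 = 5
|V_2V_3| = √((-15)² + (8)²) = √289 = 17
|V_3V_4| = √((-10)² + (0)²) = √100 = 10
|V_4V_5| = √((20)² + (-21)²) = √841 = 29
|V_5V_1| = √((0)² + (13)²) = √169 = 13
Perimeter = 5 + 17 + 10 + 29 + 13 = 74.

74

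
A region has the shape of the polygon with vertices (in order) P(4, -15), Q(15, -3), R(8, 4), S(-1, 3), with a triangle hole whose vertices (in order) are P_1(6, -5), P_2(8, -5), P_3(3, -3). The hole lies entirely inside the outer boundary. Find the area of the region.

162

Outer boundary:
Apply the shoelace (surveyor's) formula: 2A = Σ (x_i·y_{i+1} − x_{i+1}·y_i), indices taken mod 4.
P→Q: (4)(-3) − (15)(-15) = 213
Q→R: (15)(4) − (8)(-3) = 84
R→S: (8)(3) − (-1)(4) = 28
S→P: (-1)(-15) − (4)(3) = 3
Σ = 328
Area = |Σ|/2 = 164.
Hole:
Σ = (10) + (-9) + (3) = 4
Area = |Σ|/2 = 2.
Net area = 164 − 2 = 162.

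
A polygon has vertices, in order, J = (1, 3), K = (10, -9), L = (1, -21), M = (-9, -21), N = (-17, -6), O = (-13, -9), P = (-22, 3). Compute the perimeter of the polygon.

|JK| = √((9)² + (-12)²) = √225 = 15
|KL| = √((-9)² + (-12)²) = √225 = 15
|LM| = √((-10)² + (0)²) = √100 = 10
|MN| = √((-8)² + (15)²) = √289 = 17
|NO| = √((4)² + (-3)²) = √25 = 5
|OP| = √((-9)² + (12)²) = √225 = 15
|PJ| = √((23)² + (0)²) = √529 = 23
Perimeter = 15 + 15 + 10 + 17 + 5 + 15 + 23 = 100.

100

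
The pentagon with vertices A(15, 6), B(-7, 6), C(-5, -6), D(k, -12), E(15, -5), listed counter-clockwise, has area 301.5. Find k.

Write out the shoelace sum; only the two edges meeting at D involve k:
2·Area = [((-5)·(-12) − k·(-6)) + (k·(-5) − 15·(-12))] + 369
       = 1·k + 609 = 603
⇒ k = -6.

-6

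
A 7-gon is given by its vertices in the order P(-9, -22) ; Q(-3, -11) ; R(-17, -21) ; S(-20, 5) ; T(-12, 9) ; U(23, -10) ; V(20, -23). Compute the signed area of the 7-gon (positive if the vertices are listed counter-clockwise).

-889.5

Apply the shoelace (surveyor's) formula: 2A = Σ (x_i·y_{i+1} − x_{i+1}·y_i), indices taken mod 7.
Σ = (33) + (-124) + (-505) + (-120) + (-87) + (-329) + (-647) = -1779
Signed area = Σ/2 = -889.5 (negative ⇒ clockwise traversal).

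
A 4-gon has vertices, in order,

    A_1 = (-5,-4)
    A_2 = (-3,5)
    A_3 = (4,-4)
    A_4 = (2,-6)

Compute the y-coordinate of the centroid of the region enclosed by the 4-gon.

-5/3

Apply the shoelace (surveyor's) formula. First the cross-terms c_i = x_i·y_{i+1} − x_{i+1}·y_i:
  -37, -8, -16, -38  ⇒  2A = -99, A = -49.5.
Then Σ (y_i + y_{i+1})·c_i = 495, so ȳ = 495 / (6·(-49.5)) = -5/3.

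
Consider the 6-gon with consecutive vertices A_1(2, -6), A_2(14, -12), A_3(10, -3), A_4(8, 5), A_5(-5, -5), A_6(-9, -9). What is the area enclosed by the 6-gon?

134.5

A_1→A_2: (2)(-12) − (14)(-6) = 60
A_2→A_3: (14)(-3) − (10)(-12) = 78
A_3→A_4: (10)(5) − (8)(-3) = 74
A_4→A_5: (8)(-5) − (-5)(5) = -15
A_5→A_6: (-5)(-9) − (-9)(-5) = 0
A_6→A_1: (-9)(-6) − (2)(-9) = 72
Σ = 269
Area = |Σ|/2 = 134.5.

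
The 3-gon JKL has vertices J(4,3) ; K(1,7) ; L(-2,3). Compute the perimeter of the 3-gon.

16

|JK| = √((-3)² + (4)²) = √25 = 5
|KL| = √((-3)² + (-4)²) = √25 = 5
|LJ| = √((6)² + (0)²) = √36 = 6
Perimeter = 5 + 5 + 6 = 16.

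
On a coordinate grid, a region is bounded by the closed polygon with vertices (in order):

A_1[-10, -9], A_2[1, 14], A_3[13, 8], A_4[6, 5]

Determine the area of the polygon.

Apply Gauss's area formula: 2A = Σ (x_i·y_{i+1} − x_{i+1}·y_i), indices taken mod 4.
A_1→A_2: (-10)(14) − (1)(-9) = -131
A_2→A_3: (1)(8) − (13)(14) = -174
A_3→A_4: (13)(5) − (6)(8) = 17
A_4→A_1: (6)(-9) − (-10)(5) = -4
Σ = -292
Area = |Σ|/2 = 146.

146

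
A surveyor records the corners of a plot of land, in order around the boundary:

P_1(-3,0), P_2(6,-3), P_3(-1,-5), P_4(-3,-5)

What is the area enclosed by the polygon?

Cross-terms: 9, -33, -10, -15  ⇒  Σ = -49
Area = |Σ|/2 = 24.5.

24.5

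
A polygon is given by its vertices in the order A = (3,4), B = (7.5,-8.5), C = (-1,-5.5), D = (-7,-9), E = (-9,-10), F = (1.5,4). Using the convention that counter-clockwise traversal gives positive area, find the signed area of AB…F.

Apply Gauss's area formula: 2A = Σ (x_i·y_{i+1} − x_{i+1}·y_i), indices taken mod 6.
Cross-terms: -55.5, -49.75, -29.5, -11, -21, -6  ⇒  Σ = -172.75
Signed area = Σ/2 = -86.375 (negative ⇒ clockwise traversal).

-86.375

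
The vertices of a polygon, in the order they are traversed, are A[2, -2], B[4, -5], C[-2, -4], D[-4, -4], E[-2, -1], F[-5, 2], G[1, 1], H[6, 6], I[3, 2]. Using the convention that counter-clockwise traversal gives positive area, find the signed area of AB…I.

-36

Σ = (-2) + (-26) + (-8) + (-4) + (-9) + (-7) + (0) + (-6) + (-10) = -72
Signed area = Σ/2 = -36 (negative ⇒ clockwise traversal).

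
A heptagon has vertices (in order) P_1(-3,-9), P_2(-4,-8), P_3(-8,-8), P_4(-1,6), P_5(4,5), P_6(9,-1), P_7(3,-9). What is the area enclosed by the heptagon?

155

Apply the shoelace (surveyor's) formula: 2A = Σ (x_i·y_{i+1} − x_{i+1}·y_i), indices taken mod 7.
Σ = (-12) + (-32) + (-56) + (-29) + (-49) + (-78) + (-54) = -310
Area = |Σ|/2 = 155.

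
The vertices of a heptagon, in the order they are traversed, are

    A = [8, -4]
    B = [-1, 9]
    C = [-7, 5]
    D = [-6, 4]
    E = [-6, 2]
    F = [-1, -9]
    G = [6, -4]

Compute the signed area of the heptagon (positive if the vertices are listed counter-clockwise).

131

Cross-terms: 68, 58, 2, 12, 56, 58, 8  ⇒  Σ = 262
Signed area = Σ/2 = 131 (positive ⇒ counter-clockwise traversal).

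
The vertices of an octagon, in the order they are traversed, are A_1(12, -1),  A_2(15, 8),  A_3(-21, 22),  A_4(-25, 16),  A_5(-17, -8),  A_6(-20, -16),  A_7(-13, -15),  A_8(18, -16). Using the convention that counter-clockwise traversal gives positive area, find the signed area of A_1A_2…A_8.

Σ = (111) + (498) + (214) + (472) + (112) + (92) + (478) + (174) = 2151
Signed area = Σ/2 = 1075.5 (positive ⇒ counter-clockwise traversal).

1075.5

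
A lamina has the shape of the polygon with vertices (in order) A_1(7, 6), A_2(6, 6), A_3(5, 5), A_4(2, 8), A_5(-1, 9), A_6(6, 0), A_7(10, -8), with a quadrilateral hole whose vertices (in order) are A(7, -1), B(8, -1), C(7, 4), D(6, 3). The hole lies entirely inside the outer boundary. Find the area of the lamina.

Outer boundary:
Apply the surveyor's formula: 2A = Σ (x_i·y_{i+1} − x_{i+1}·y_i), indices taken mod 7.
Cross-terms: 6, 0, 30, 26, -54, -48, 116  ⇒  Σ = 76
Area = |Σ|/2 = 38.
Hole:
Apply Gauss's area formula: 2A = Σ (x_i·y_{i+1} − x_{i+1}·y_i), indices taken mod 4.
Cross-terms: 1, 39, -3, -27  ⇒  Σ = 10
Area = |Σ|/2 = 5.
Net area = 38 − 5 = 33.

33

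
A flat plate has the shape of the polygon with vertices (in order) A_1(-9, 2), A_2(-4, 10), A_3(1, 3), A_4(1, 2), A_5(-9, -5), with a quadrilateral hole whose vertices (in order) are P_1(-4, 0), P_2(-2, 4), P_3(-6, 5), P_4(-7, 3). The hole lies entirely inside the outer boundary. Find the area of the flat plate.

Outer boundary:
Cross-terms: -82, -22, -1, 13, -63  ⇒  Σ = -155
Area = |Σ|/2 = 77.5.
Hole:
Apply Gauss's area formula: 2A = Σ (x_i·y_{i+1} − x_{i+1}·y_i), indices taken mod 4.
Σ = (-16) + (14) + (17) + (12) = 27
Area = |Σ|/2 = 13.5.
Net area = 77.5 − 13.5 = 64.

64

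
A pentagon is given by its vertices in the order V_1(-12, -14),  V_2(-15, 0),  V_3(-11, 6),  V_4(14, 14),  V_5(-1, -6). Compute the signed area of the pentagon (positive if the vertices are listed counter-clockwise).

-333

Apply the surveyor's formula: 2A = Σ (x_i·y_{i+1} − x_{i+1}·y_i), indices taken mod 5.
Σ = (-210) + (-90) + (-238) + (-70) + (-58) = -666
Signed area = Σ/2 = -333 (negative ⇒ clockwise traversal).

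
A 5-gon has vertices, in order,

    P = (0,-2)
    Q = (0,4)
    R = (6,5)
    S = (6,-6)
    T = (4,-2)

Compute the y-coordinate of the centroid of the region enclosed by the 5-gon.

Apply Gauss's area formula. First the cross-terms c_i = x_i·y_{i+1} − x_{i+1}·y_i:
  0, -24, -66, 12, -8  ⇒  2A = -86, A = -43.
Then Σ (y_i + y_{i+1})·c_i = -214, so ȳ = -214 / (6·(-43)) = 107/129.

107/129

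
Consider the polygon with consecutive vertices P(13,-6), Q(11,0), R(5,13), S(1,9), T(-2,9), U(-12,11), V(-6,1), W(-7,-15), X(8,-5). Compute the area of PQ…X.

Apply the shoelace formula: 2A = Σ (x_i·y_{i+1} − x_{i+1}·y_i), indices taken mod 9.
P→Q: (13)(0) − (11)(-6) = 66
Q→R: (11)(13) − (5)(0) = 143
R→S: (5)(9) − (1)(13) = 32
S→T: (1)(9) − (-2)(9) = 27
T→U: (-2)(11) − (-12)(9) = 86
U→V: (-12)(1) − (-6)(11) = 54
V→W: (-6)(-15) − (-7)(1) = 97
W→X: (-7)(-5) − (8)(-15) = 155
X→P: (8)(-6) − (13)(-5) = 17
Σ = 677
Area = |Σ|/2 = 338.5.

338.5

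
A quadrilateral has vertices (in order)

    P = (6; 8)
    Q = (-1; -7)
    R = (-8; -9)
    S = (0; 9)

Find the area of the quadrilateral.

103.5

Apply the surveyor's formula: 2A = Σ (x_i·y_{i+1} − x_{i+1}·y_i), indices taken mod 4.
P→Q: (6)(-7) − (-1)(8) = -34
Q→R: (-1)(-9) − (-8)(-7) = -47
R→S: (-8)(9) − (0)(-9) = -72
S→P: (0)(8) − (6)(9) = -54
Σ = -207
Area = |Σ|/2 = 103.5.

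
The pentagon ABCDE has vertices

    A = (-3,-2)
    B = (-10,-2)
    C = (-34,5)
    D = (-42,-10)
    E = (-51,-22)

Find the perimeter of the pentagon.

116

|AB| = √((-7)² + (0)²) = √49 = 7
|BC| = √((-24)² + (7)²) = √625 = 25
|CD| = √((-8)² + (-15)²) = √289 = 17
|DE| = √((-9)² + (-12)²) = √225 = 15
|EA| = √((48)² + (20)²) = √2704 = 52
Perimeter = 7 + 25 + 17 + 15 + 52 = 116.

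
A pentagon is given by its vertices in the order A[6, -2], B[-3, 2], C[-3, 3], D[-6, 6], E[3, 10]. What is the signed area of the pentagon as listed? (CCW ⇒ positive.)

-70.5

Apply Gauss's area formula: 2A = Σ (x_i·y_{i+1} − x_{i+1}·y_i), indices taken mod 5.
Cross-terms: 6, -3, 0, -78, -66  ⇒  Σ = -141
Signed area = Σ/2 = -70.5 (negative ⇒ clockwise traversal).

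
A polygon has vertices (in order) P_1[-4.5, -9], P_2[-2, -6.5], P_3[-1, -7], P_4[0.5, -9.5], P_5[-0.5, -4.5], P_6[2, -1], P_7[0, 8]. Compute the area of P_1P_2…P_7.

Apply the shoelace (surveyor's) formula: 2A = Σ (x_i·y_{i+1} − x_{i+1}·y_i), indices taken mod 7.
Σ = (11.25) + (7.5) + (13) + (-7) + (9.5) + (16) + (36) = 86.25
Area = |Σ|/2 = 43.125.

43.125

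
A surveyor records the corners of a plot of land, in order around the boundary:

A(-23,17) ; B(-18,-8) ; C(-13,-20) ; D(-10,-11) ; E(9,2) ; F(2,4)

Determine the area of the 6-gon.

A→B: (-23)(-8) − (-18)(17) = 490
B→C: (-18)(-20) − (-13)(-8) = 256
C→D: (-13)(-11) − (-10)(-20) = -57
D→E: (-10)(2) − (9)(-11) = 79
E→F: (9)(4) − (2)(2) = 32
F→A: (2)(17) − (-23)(4) = 126
Σ = 926
Area = |Σ|/2 = 463.

463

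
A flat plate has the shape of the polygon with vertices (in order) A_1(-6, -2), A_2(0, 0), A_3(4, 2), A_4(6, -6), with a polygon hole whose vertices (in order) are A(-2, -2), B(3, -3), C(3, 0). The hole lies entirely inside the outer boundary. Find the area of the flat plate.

Outer boundary:
Σ = (0) + (0) + (-36) + (-48) = -84
Area = |Σ|/2 = 42.
Hole:
Apply the shoelace (surveyor's) formula: 2A = Σ (x_i·y_{i+1} − x_{i+1}·y_i), indices taken mod 3.
A→B: (-2)(-3) − (3)(-2) = 12
B→C: (3)(0) − (3)(-3) = 9
C→A: (3)(-2) − (-2)(0) = -6
Σ = 15
Area = |Σ|/2 = 7.5.
Net area = 42 − 7.5 = 34.5.

34.5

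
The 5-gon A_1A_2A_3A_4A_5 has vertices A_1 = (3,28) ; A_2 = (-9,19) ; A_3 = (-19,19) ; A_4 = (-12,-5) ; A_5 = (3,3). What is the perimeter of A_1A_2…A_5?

|A_1A_2| = √((-12)² + (-9)²) = √225 = 15
|A_2A_3| = √((-10)² + (0)²) = √100 = 10
|A_3A_4| = √((7)² + (-24)²) = √625 = 25
|A_4A_5| = √((15)² + (8)²) = √289 = 17
|A_5A_1| = √((0)² + (25)²) = √625 = 25
Perimeter = 15 + 10 + 25 + 17 + 25 = 92.

92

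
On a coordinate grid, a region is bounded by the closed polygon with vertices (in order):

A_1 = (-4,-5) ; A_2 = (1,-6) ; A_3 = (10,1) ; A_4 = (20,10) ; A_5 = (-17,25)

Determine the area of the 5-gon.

Σ = (29) + (61) + (80) + (670) + (185) = 1025
Area = |Σ|/2 = 512.5.

512.5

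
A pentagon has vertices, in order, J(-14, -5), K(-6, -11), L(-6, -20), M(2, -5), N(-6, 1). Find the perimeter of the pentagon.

|JK| = √((8)² + (-6)²) = √100 = 10
|KL| = √((0)² + (-9)²) = √81 = 9
|LM| = √((8)² + (15)²) = √289 = 17
|MN| = √((-8)² + (6)²) = √100 = 10
|NJ| = √((-8)² + (-6)²) = √100 = 10
Perimeter = 10 + 9 + 17 + 10 + 10 = 56.

56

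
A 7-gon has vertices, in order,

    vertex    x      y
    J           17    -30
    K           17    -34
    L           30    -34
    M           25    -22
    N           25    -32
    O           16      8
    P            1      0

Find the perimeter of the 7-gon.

|JK| = √((0)² + (-4)²) = √16 = 4
|KL| = √((13)² + (0)²) = √169 = 13
|LM| = √((-5)² + (12)²) = √169 = 13
|MN| = √((0)² + (-10)²) = √100 = 10
|NO| = √((-9)² + (40)²) = √1681 = 41
|OP| = √((-15)² + (-8)²) = √289 = 17
|PJ| = √((16)² + (-30)²) = √1156 = 34
Perimeter = 4 + 13 + 13 + 10 + 41 + 17 + 34 = 132.

132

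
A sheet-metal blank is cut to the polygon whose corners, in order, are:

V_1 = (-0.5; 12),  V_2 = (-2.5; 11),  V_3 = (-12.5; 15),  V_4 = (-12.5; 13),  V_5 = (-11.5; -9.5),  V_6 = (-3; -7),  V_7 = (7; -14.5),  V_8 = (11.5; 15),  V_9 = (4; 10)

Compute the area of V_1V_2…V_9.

Apply Gauss's area formula: 2A = Σ (x_i·y_{i+1} − x_{i+1}·y_i), indices taken mod 9.
Σ = (24.5) + (100) + (25) + (268.25) + (52) + (92.5) + (271.75) + (55) + (53) = 942
Area = |Σ|/2 = 471.

471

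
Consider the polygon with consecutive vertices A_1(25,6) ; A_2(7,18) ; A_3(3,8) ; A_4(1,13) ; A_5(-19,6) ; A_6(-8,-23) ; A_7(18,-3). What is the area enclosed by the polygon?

Apply the shoelace (surveyor's) formula: 2A = Σ (x_i·y_{i+1} − x_{i+1}·y_i), indices taken mod 7.
Cross-terms: 408, 2, 31, 253, 485, 438, 183  ⇒  Σ = 1800
Area = |Σ|/2 = 900.

900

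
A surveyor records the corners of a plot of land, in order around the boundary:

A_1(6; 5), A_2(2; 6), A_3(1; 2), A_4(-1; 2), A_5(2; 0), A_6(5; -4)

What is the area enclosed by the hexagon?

32.5

Apply the shoelace (surveyor's) formula: 2A = Σ (x_i·y_{i+1} − x_{i+1}·y_i), indices taken mod 6.
Σ = (26) + (-2) + (4) + (-4) + (-8) + (49) = 65
Area = |Σ|/2 = 32.5.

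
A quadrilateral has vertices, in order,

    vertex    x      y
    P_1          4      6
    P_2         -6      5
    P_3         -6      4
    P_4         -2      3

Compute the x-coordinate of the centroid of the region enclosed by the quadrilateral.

-38/21

Apply the surveyor's formula. First the cross-terms c_i = x_i·y_{i+1} − x_{i+1}·y_i:
  56, 6, -10, -24  ⇒  2A = 28, A = 14.
Then Σ (x_i + x_{i+1})·c_i = -152, so x̄ = -152 / (6·14) = -38/21.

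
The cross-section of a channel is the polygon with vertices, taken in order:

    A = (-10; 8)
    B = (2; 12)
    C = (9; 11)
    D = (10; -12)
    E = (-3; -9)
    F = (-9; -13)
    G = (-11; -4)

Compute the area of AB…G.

A→B: (-10)(12) − (2)(8) = -136
B→C: (2)(11) − (9)(12) = -86
C→D: (9)(-12) − (10)(11) = -218
D→E: (10)(-9) − (-3)(-12) = -126
E→F: (-3)(-13) − (-9)(-9) = -42
F→G: (-9)(-4) − (-11)(-13) = -107
G→A: (-11)(8) − (-10)(-4) = -128
Σ = -843
Area = |Σ|/2 = 421.5.

421.5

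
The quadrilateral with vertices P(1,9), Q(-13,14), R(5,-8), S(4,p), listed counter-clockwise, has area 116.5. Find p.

0

Write out the shoelace sum; only the two edges meeting at S involve p:
2·Area = [(5·p − 4·(-8)) + (4·9 − 1·p)] + 165
       = 4·p + 233 = 233
⇒ p = 0.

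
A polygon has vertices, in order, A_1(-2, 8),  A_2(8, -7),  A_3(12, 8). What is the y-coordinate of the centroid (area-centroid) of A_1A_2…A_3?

3

Apply the shoelace formula. First the cross-terms c_i = x_i·y_{i+1} − x_{i+1}·y_i:
  -50, 148, 112  ⇒  2A = 210, A = 105.
Then Σ (y_i + y_{i+1})·c_i = 1890, so ȳ = 1890 / (6·105) = 3.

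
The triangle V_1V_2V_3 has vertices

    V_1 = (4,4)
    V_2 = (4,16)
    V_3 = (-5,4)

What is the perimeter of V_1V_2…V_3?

|V_1V_2| = √((0)² + (12)²) = √144 = 12
|V_2V_3| = √((-9)² + (-12)²) = √225 = 15
|V_3V_1| = √((9)² + (0)²) = √81 = 9
Perimeter = 12 + 15 + 9 = 36.

36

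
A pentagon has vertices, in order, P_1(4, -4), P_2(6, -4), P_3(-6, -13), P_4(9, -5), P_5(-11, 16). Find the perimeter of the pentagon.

|P_1P_2| = √((2)² + (0)²) = √4 = 2
|P_2P_3| = √((-12)² + (-9)²) = √225 = 15
|P_3P_4| = √((15)² + (8)²) = √289 = 17
|P_4P_5| = √((-20)² + (21)²) = √841 = 29
|P_5P_1| = √((15)² + (-20)²) = √625 = 25
Perimeter = 2 + 15 + 17 + 29 + 25 = 88.

88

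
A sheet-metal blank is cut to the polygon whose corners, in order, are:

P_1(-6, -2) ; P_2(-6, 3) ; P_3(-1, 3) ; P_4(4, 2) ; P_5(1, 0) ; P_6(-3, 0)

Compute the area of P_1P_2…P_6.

27.5

Apply Gauss's area formula: 2A = Σ (x_i·y_{i+1} − x_{i+1}·y_i), indices taken mod 6.
Σ = (-30) + (-15) + (-14) + (-2) + (0) + (6) = -55
Area = |Σ|/2 = 27.5.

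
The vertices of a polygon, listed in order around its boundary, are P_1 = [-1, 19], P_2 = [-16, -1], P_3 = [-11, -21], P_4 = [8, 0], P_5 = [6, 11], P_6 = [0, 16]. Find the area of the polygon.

499

Apply the surveyor's formula: 2A = Σ (x_i·y_{i+1} − x_{i+1}·y_i), indices taken mod 6.
Cross-terms: 305, 325, 168, 88, 96, 16  ⇒  Σ = 998
Area = |Σ|/2 = 499.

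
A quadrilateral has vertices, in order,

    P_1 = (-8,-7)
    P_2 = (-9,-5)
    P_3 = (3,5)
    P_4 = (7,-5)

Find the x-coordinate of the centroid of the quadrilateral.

Apply the surveyor's formula. First the cross-terms c_i = x_i·y_{i+1} − x_{i+1}·y_i:
  -23, -30, -50, -89  ⇒  2A = -192, A = -96.
Then Σ (x_i + x_{i+1})·c_i = 160, so x̄ = 160 / (6·(-96)) = -5/18.

-5/18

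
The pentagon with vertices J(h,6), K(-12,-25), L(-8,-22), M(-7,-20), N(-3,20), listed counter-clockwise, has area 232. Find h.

The doubled signed area Σ (x_i y_{i+1} − x_{i+1} y_i) is linear in h.
With h=0 it equals -76; the coefficient of h is -45 (from the two edges through J).
So -45·h + -76 = 2·232 = 464 ⇒ h = -12.

-12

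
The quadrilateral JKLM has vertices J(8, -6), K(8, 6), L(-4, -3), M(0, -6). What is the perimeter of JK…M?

40

|JK| = √((0)² + (12)²) = √144 = 12
|KL| = √((-12)² + (-9)²) = √225 = 15
|LM| = √((4)² + (-3)²) = √25 = 5
|MJ| = √((8)² + (0)²) = √64 = 8
Perimeter = 12 + 15 + 5 + 8 = 40.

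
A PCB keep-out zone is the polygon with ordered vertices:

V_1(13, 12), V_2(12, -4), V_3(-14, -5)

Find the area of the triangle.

207.5

Cross-terms: -196, -116, -103  ⇒  Σ = -415
Area = |Σ|/2 = 207.5.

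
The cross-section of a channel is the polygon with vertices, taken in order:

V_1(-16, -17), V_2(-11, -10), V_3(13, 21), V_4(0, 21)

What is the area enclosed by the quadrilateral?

240.5

Apply the shoelace (surveyor's) formula: 2A = Σ (x_i·y_{i+1} − x_{i+1}·y_i), indices taken mod 4.
Σ = (-27) + (-101) + (273) + (336) = 481
Area = |Σ|/2 = 240.5.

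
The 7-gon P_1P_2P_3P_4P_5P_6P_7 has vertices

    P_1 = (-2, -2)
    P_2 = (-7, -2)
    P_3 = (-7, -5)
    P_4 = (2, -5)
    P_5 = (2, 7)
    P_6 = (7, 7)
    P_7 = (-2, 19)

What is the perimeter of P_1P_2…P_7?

|P_1P_2| = √((-5)² + (0)²) = √25 = 5
|P_2P_3| = √((0)² + (-3)²) = √9 = 3
|P_3P_4| = √((9)² + (0)²) = √81 = 9
|P_4P_5| = √((0)² + (12)²) = √144 = 12
|P_5P_6| = √((5)² + (0)²) = √25 = 5
|P_6P_7| = √((-9)² + (12)²) = √225 = 15
|P_7P_1| = √((0)² + (-21)²) = √441 = 21
Perimeter = 5 + 3 + 9 + 12 + 5 + 15 + 21 = 70.

70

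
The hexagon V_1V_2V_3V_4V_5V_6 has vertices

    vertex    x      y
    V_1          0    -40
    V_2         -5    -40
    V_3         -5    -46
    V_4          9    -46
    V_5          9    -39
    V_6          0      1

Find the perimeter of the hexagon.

|V_1V_2| = √((-5)² + (0)²) = √25 = 5
|V_2V_3| = √((0)² + (-6)²) = √36 = 6
|V_3V_4| = √((14)² + (0)²) = √196 = 14
|V_4V_5| = √((0)² + (7)²) = √49 = 7
|V_5V_6| = √((-9)² + (40)²) = √1681 = 41
|V_6V_1| = √((0)² + (-41)²) = √1681 = 41
Perimeter = 5 + 6 + 14 + 7 + 41 + 41 = 114.

114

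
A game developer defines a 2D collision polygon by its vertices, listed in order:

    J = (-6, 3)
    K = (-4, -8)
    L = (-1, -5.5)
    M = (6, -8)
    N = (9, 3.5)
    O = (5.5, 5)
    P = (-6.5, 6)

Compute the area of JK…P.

157.875

Cross-terms: 60, 14, 41, 93, 25.75, 65.5, 16.5  ⇒  Σ = 315.75
Area = |Σ|/2 = 157.875.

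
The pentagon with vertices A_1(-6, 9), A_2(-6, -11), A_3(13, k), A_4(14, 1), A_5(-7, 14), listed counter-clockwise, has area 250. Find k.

Write out the shoelace sum; only the two edges meeting at A_3 involve k:
2·Area = [((-6)·k − 13·(-11)) + (13·1 − 14·k)] + 344
       = -20·k + 500 = 500
⇒ k = 0.

0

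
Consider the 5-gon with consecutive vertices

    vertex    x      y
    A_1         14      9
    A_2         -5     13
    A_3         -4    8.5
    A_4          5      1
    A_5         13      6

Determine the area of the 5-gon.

120

Apply the shoelace (surveyor's) formula: 2A = Σ (x_i·y_{i+1} − x_{i+1}·y_i), indices taken mod 5.
Σ = (227) + (9.5) + (-46.5) + (17) + (33) = 240
Area = |Σ|/2 = 120.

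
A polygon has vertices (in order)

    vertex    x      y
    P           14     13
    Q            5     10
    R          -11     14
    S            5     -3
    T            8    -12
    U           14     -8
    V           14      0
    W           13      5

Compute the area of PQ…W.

283.5

Apply the shoelace (surveyor's) formula: 2A = Σ (x_i·y_{i+1} − x_{i+1}·y_i), indices taken mod 8.
P→Q: (14)(10) − (5)(13) = 75
Q→R: (5)(14) − (-11)(10) = 180
R→S: (-11)(-3) − (5)(14) = -37
S→T: (5)(-12) − (8)(-3) = -36
T→U: (8)(-8) − (14)(-12) = 104
U→V: (14)(0) − (14)(-8) = 112
V→W: (14)(5) − (13)(0) = 70
W→P: (13)(13) − (14)(5) = 99
Σ = 567
Area = |Σ|/2 = 283.5.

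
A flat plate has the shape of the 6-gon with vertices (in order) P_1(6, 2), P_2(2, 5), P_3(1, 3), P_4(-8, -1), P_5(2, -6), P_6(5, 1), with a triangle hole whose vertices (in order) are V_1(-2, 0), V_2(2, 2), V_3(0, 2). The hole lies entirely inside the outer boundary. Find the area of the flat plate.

Outer boundary:
Cross-terms: 26, 1, 23, 50, 32, 4  ⇒  Σ = 136
Area = |Σ|/2 = 68.
Hole:
Apply the surveyor's formula: 2A = Σ (x_i·y_{i+1} − x_{i+1}·y_i), indices taken mod 3.
Cross-terms: -4, 4, 4  ⇒  Σ = 4
Area = |Σ|/2 = 2.
Net area = 68 − 2 = 66.

66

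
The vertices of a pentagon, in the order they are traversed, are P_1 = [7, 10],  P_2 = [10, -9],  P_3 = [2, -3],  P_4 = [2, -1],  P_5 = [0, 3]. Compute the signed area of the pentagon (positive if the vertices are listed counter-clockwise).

-93

Cross-terms: -163, -12, 4, 6, -21  ⇒  Σ = -186
Signed area = Σ/2 = -93 (negative ⇒ clockwise traversal).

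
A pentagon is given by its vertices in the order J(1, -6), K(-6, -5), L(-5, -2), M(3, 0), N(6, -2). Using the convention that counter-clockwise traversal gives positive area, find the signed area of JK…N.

Apply the shoelace (surveyor's) formula: 2A = Σ (x_i·y_{i+1} − x_{i+1}·y_i), indices taken mod 5.
Cross-terms: -41, -13, 6, -6, -34  ⇒  Σ = -88
Signed area = Σ/2 = -44 (negative ⇒ clockwise traversal).

-44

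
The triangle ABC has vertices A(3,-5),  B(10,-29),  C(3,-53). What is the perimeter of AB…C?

98

|AB| = √((7)² + (-24)²) = √625 = 25
|BC| = √((-7)² + (-24)²) = √625 = 25
|CA| = √((0)² + (48)²) = √2304 = 48
Perimeter = 25 + 25 + 48 = 98.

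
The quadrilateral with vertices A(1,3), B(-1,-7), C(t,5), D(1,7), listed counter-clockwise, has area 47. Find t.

8

The doubled signed area Σ (x_i y_{i+1} − x_{i+1} y_i) is linear in t.
With t=0 it equals -18; the coefficient of t is 14 (from the two edges through C).
So 14·t + -18 = 2·47 = 94 ⇒ t = 8.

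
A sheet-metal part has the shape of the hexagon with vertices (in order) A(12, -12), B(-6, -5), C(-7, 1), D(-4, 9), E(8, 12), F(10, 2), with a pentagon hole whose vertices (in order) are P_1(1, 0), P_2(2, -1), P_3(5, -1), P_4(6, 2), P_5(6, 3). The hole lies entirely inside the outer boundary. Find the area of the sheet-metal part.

289.5

Outer boundary:
Σ = (-132) + (-41) + (-59) + (-120) + (-104) + (-144) = -600
Area = |Σ|/2 = 300.
Hole:
Σ = (-1) + (3) + (16) + (6) + (-3) = 21
Area = |Σ|/2 = 10.5.
Net area = 300 − 10.5 = 289.5.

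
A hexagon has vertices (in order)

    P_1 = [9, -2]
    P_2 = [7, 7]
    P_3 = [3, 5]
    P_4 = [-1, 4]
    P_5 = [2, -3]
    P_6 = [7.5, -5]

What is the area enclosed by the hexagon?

Apply Gauss's area formula: 2A = Σ (x_i·y_{i+1} − x_{i+1}·y_i), indices taken mod 6.
Σ = (77) + (14) + (17) + (-5) + (12.5) + (30) = 145.5
Area = |Σ|/2 = 72.75.

72.75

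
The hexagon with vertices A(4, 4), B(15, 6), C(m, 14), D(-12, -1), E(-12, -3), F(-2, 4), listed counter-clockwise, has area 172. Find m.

Write out the shoelace sum; only the two edges meeting at C involve m:
2·Area = [(15·14 − m·6) + (m·(-1) − (-12)·14)] + -90
       = -7·m + 288 = 344
⇒ m = -8.

-8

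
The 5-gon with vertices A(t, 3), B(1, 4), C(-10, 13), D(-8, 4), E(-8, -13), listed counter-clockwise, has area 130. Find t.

2

The doubled signed area Σ (x_i y_{i+1} − x_{i+1} y_i) is linear in t.
With t=0 it equals 226; the coefficient of t is 17 (from the two edges through A).
So 17·t + 226 = 2·130 = 260 ⇒ t = 2.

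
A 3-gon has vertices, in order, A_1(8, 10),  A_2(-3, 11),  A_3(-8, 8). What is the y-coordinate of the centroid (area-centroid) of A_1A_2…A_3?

29/3

Apply the shoelace (surveyor's) formula. First the cross-terms c_i = x_i·y_{i+1} − x_{i+1}·y_i:
  118, 64, -144  ⇒  2A = 38, A = 19.
Then Σ (y_i + y_{i+1})·c_i = 1102, so ȳ = 1102 / (6·19) = 29/3.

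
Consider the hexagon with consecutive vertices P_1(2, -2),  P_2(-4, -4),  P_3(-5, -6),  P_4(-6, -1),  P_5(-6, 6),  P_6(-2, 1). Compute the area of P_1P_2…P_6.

38.5

Apply the shoelace (surveyor's) formula: 2A = Σ (x_i·y_{i+1} − x_{i+1}·y_i), indices taken mod 6.
Σ = (-16) + (4) + (-31) + (-42) + (6) + (2) = -77
Area = |Σ|/2 = 38.5.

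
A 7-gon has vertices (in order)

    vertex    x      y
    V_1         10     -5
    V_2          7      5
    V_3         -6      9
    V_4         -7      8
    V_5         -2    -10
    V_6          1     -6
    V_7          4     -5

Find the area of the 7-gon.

175

Cross-terms: 85, 93, 15, 86, 22, 19, 30  ⇒  Σ = 350
Area = |Σ|/2 = 175.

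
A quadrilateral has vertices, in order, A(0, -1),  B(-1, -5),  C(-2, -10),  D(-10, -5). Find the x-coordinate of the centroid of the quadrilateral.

Apply Gauss's area formula. First the cross-terms c_i = x_i·y_{i+1} − x_{i+1}·y_i:
  -1, 0, -90, 10  ⇒  2A = -81, A = -40.5.
Then Σ (x_i + x_{i+1})·c_i = 981, so x̄ = 981 / (6·(-40.5)) = -109/27.

-109/27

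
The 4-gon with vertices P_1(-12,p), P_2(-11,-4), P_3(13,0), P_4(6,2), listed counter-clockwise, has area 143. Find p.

8

The doubled signed area Σ (x_i y_{i+1} − x_{i+1} y_i) is linear in p.
With p=0 it equals 150; the coefficient of p is 17 (from the two edges through P_1).
So 17·p + 150 = 2·143 = 286 ⇒ p = 8.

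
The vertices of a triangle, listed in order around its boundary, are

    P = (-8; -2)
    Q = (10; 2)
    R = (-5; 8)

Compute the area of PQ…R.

84

Apply the shoelace formula: 2A = Σ (x_i·y_{i+1} − x_{i+1}·y_i), indices taken mod 3.
P→Q: (-8)(2) − (10)(-2) = 4
Q→R: (10)(8) − (-5)(2) = 90
R→P: (-5)(-2) − (-8)(8) = 74
Σ = 168
Area = |Σ|/2 = 84.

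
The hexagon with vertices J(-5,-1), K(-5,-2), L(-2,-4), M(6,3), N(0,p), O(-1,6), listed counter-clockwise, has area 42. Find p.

The doubled signed area Σ (x_i y_{i+1} − x_{i+1} y_i) is linear in p.
With p=0 it equals 70; the coefficient of p is 7 (from the two edges through N).
So 7·p + 70 = 2·42 = 84 ⇒ p = 2.

2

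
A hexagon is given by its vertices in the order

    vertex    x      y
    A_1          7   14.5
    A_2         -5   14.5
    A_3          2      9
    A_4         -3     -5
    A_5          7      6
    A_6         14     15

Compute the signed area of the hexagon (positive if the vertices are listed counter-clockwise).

126.5

Apply the surveyor's formula: 2A = Σ (x_i·y_{i+1} − x_{i+1}·y_i), indices taken mod 6.
Cross-terms: 174, -74, 17, 17, 21, 98  ⇒  Σ = 253
Signed area = Σ/2 = 126.5 (positive ⇒ counter-clockwise traversal).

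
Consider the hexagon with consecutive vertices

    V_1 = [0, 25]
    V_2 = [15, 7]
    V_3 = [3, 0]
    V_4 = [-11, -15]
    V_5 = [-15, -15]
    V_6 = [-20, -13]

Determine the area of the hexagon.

Cross-terms: -375, -21, -45, -60, -105, -500  ⇒  Σ = -1106
Area = |Σ|/2 = 553.

553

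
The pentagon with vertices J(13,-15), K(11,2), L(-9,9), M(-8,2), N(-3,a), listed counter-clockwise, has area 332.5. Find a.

-12

Write out the shoelace sum; only the two edges meeting at N involve a:
2·Area = [((-8)·a − (-3)·2) + ((-3)·(-15) − 13·a)] + 362
       = -21·a + 413 = 665
⇒ a = -12.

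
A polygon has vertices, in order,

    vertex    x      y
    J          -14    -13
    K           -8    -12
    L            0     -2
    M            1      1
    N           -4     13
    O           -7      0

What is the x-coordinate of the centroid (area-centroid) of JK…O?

Apply the shoelace formula. First the cross-terms c_i = x_i·y_{i+1} − x_{i+1}·y_i:
  64, 16, 2, 17, 91, 91  ⇒  2A = 281, A = 140.5.
Then Σ (x_i + x_{i+1})·c_i = -4497, so x̄ = -4497 / (6·140.5) = -1499/281.

-1499/281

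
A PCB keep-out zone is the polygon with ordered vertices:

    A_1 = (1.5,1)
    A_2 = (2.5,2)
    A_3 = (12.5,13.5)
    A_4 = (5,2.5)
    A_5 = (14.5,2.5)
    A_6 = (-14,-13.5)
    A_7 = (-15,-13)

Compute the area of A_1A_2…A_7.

113.75

Σ = (0.5) + (8.75) + (-36.25) + (-23.75) + (-160.75) + (-20.5) + (4.5) = -227.5
Area = |Σ|/2 = 113.75.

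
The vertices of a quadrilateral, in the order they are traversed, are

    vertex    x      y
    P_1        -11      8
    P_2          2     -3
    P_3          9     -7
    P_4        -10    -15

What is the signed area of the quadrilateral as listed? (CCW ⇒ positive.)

-210

Apply Gauss's area formula: 2A = Σ (x_i·y_{i+1} − x_{i+1}·y_i), indices taken mod 4.
Σ = (17) + (13) + (-205) + (-245) = -420
Signed area = Σ/2 = -210 (negative ⇒ clockwise traversal).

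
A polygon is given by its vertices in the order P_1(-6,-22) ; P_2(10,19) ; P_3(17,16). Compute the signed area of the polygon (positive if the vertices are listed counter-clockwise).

-167.5

Apply the shoelace (surveyor's) formula: 2A = Σ (x_i·y_{i+1} − x_{i+1}·y_i), indices taken mod 3.
P_1→P_2: (-6)(19) − (10)(-22) = 106
P_2→P_3: (10)(16) − (17)(19) = -163
P_3→P_1: (17)(-22) − (-6)(16) = -278
Σ = -335
Signed area = Σ/2 = -167.5 (negative ⇒ clockwise traversal).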